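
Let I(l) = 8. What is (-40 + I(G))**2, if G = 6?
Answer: 1024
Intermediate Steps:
(-40 + I(G))**2 = (-40 + 8)**2 = (-32)**2 = 1024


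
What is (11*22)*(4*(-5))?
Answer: -4840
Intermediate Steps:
(11*22)*(4*(-5)) = 242*(-20) = -4840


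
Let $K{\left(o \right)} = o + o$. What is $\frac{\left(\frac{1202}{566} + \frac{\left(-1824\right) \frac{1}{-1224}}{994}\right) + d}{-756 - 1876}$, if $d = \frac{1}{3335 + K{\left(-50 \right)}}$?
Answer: $- \frac{6165310867}{7634545422315} \approx -0.00080755$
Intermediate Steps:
$K{\left(o \right)} = 2 o$
$d = \frac{1}{3235}$ ($d = \frac{1}{3335 + 2 \left(-50\right)} = \frac{1}{3335 - 100} = \frac{1}{3235} \approx 0.00030912$)
$\frac{\left(\frac{1202}{566} + \frac{\left(-1824\right) \frac{1}{-1224}}{994}\right) + d}{-756 - 1876} = \frac{\left(\frac{1202}{566} + \frac{\left(-1824\right) \frac{1}{-1224}}{994}\right) + \frac{1}{3235}}{-756 - 1876} = \frac{\left(1202 \cdot \frac{1}{566} + \left(-1824\right) \left(- \frac{1}{1224}\right) \frac{1}{994}\right) + \frac{1}{3235}}{-2632} = \left(\left(\frac{601}{283} + \frac{76}{51} \cdot \frac{1}{994}\right) + \frac{1}{3235}\right) \left(- \frac{1}{2632}\right) = \left(\left(\frac{601}{283} + \frac{38}{25347}\right) + \frac{1}{3235}\right) \left(- \frac{1}{2632}\right) = \left(\frac{15244301}{7173201} + \frac{1}{3235}\right) \left(- \frac{1}{2632}\right) = \frac{49322486936}{23205305235} \left(- \frac{1}{2632}\right) = - \frac{6165310867}{7634545422315}$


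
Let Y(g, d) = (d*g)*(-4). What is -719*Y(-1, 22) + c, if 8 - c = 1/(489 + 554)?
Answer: -65984353/1043 ≈ -63264.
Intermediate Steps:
c = 8343/1043 (c = 8 - 1/(489 + 554) = 8 - 1/1043 = 8343/1043 ≈ 7.9990)
Y(g, d) = -4*d*g
-719*Y(-1, 22) + c = -(-2876)*22*(-1) + 8343/1043 = -719*88 + 8343/1043 = -63272 + 8343/1043 = -65984353/1043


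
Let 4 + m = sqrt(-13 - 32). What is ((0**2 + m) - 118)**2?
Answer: 14839 - 732*I*sqrt(5) ≈ 14839.0 - 1636.8*I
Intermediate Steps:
m = -4 + 3*I*sqrt(5) (m = -4 + sqrt(-13 - 32) = -4 + sqrt(-45) = -4 + 3*I*sqrt(5) ≈ -4.0 + 6.7082*I)
((0**2 + m) - 118)**2 = ((0**2 + (-4 + 3*I*sqrt(5))) - 118)**2 = ((0 + (-4 + 3*I*sqrt(5))) - 118)**2 = ((-4 + 3*I*sqrt(5)) - 118)**2 = (-122 + 3*I*sqrt(5))**2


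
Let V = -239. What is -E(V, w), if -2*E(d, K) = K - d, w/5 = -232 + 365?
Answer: 452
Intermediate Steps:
w = 665 (w = 5*(-232 + 365) = 5*133 = 665)
E(d, K) = d/2 - K/2 (E(d, K) = -(K - d)/2 = d/2 - K/2)
-E(V, w) = -((1/2)*(-239) - 1/2*665) = -(-239/2 - 665/2) = -1*(-452) = 452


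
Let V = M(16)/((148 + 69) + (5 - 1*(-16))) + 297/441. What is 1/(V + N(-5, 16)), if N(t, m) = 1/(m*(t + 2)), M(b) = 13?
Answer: 39984/28279 ≈ 1.4139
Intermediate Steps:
N(t, m) = 1/(m*(2 + t))
V = 1213/1666 (V = 13/((148 + 69) + (5 - 1*(-16))) + 297/441 = 13/(217 + (5 + 16)) + 297*(1/441) = 13/(217 + 21) + 33/49 = 13/238 + 33/49 = 1213/1666 ≈ 0.72809)
1/(V + N(-5, 16)) = 1/(1213/1666 + 1/(16*(2 - 5))) = 1/(1213/1666 + (1/16)/(-3)) = 1/(1213/1666 + (1/16)*(-1/3)) = 1/(1213/1666 - 1/48) = 1/(28279/39984) = 39984/28279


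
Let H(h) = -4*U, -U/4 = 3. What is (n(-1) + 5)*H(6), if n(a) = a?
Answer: 192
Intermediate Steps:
U = -12 (U = -4*3 = -12)
H(h) = 48 (H(h) = -4*(-12) = 48)
(n(-1) + 5)*H(6) = (-1 + 5)*48 = 4*48 = 192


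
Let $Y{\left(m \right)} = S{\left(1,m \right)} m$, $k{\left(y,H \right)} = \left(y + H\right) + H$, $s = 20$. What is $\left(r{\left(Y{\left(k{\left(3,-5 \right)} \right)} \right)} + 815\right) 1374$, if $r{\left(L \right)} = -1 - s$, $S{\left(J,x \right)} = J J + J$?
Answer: $1090956$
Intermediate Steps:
$k{\left(y,H \right)} = y + 2 H$ ($k{\left(y,H \right)} = \left(H + y\right) + H = y + 2 H$)
$S{\left(J,x \right)} = J + J^{2}$ ($S{\left(J,x \right)} = J^{2} + J = J + J^{2}$)
$Y{\left(m \right)} = 2 m$ ($Y{\left(m \right)} = 1 \left(1 + 1\right) m = 1 \cdot 2 m = 2 m$)
$r{\left(L \right)} = -21$ ($r{\left(L \right)} = -1 - 20 = -21$)
$\left(r{\left(Y{\left(k{\left(3,-5 \right)} \right)} \right)} + 815\right) 1374 = \left(-21 + 815\right) 1374 = 794 \cdot 1374 = 1090956$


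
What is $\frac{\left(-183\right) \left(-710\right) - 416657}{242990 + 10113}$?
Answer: $- \frac{286727}{253103} \approx -1.1328$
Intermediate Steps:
$\frac{\left(-183\right) \left(-710\right) - 416657}{242990 + 10113} = \frac{129930 - 416657}{253103} = \left(-286727\right) \frac{1}{253103} = - \frac{286727}{253103}$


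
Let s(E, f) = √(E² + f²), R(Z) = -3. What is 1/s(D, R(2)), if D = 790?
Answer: √624109/624109 ≈ 0.0012658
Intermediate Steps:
1/s(D, R(2)) = 1/(√(790² + (-3)²)) = 1/(√(624100 + 9)) = 1/(√624109) = √624109/624109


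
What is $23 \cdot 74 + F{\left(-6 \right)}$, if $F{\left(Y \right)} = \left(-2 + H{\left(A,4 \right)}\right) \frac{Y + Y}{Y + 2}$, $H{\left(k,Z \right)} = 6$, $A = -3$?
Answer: $1714$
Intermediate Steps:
$F{\left(Y \right)} = \frac{8 Y}{2 + Y}$ ($F{\left(Y \right)} = \left(-2 + 6\right) \frac{Y + Y}{Y + 2} = 4 \frac{2 Y}{2 + Y} = \frac{8 Y}{2 + Y}$)
$23 \cdot 74 + F{\left(-6 \right)} = 23 \cdot 74 + 8 \left(-6\right) \frac{1}{2 - 6} = 1702 + 8 \left(-6\right) \frac{1}{-4} = 1702 + 8 \left(-6\right) \left(- \frac{1}{4}\right) = 1702 + 12 = 1714$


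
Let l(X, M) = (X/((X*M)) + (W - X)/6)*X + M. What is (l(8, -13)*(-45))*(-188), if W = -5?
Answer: -3403740/13 ≈ -2.6183e+5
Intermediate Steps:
l(X, M) = M + X*(-⅚ + 1/M - X/6) (l(X, M) = (X/((X*M)) + (-5 - X)/6)*X + M = (X/((M*X)) + (-5 - X)*(⅙))*X + M = (X*(1/(M*X)) + (-⅚ - X/6))*X + M = (1/M + (-⅚ - X/6))*X + M = (-⅚ + 1/M - X/6)*X + M = X*(-⅚ + 1/M - X/6) + M = M + X*(-⅚ + 1/M - X/6))
(l(8, -13)*(-45))*(-188) = ((-13 - ⅚*8 - ⅙*8² + 8/(-13))*(-45))*(-188) = ((-13 - 20/3 - ⅙*64 + 8*(-1/13))*(-45))*(-188) = ((-13 - 20/3 - 32/3 - 8/13)*(-45))*(-188) = -1207/39*(-45)*(-188) = (18105/13)*(-188) = -3403740/13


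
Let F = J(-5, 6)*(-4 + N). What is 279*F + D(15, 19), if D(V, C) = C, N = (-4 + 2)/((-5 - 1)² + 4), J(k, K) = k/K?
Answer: 7685/8 ≈ 960.63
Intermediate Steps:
N = -1/20 (N = -2/((-6)² + 4) = -2/(36 + 4) = -2/40 = -2*1/40 = -1/20 ≈ -0.050000)
F = 27/8 (F = (-5/6)*(-4 - 1/20) = -5*⅙*(-81/20) = -⅚*(-81/20) = 27/8 ≈ 3.3750)
279*F + D(15, 19) = 279*(27/8) + 19 = 7533/8 + 19 = 7685/8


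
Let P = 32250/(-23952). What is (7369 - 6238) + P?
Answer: 4509577/3992 ≈ 1129.7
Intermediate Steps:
P = -5375/3992 (P = 32250*(-1/23952) = -5375/3992 ≈ -1.3464)
(7369 - 6238) + P = (7369 - 6238) - 5375/3992 = 1131 - 5375/3992 = 4509577/3992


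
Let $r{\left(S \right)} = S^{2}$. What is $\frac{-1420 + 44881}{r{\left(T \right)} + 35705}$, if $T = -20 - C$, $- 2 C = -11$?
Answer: $\frac{173844}{145421} \approx 1.1955$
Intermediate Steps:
$C = \frac{11}{2}$ ($C = \left(- \frac{1}{2}\right) \left(-11\right) = \frac{11}{2} \approx 5.5$)
$T = - \frac{51}{2}$ ($T = -20 - \frac{11}{2} = - \frac{51}{2} \approx -25.5$)
$\frac{-1420 + 44881}{r{\left(T \right)} + 35705} = \frac{-1420 + 44881}{\left(- \frac{51}{2}\right)^{2} + 35705} = \frac{43461}{\frac{2601}{4} + 35705} = \frac{43461}{\frac{145421}{4}} = 43461 \cdot \frac{4}{145421} = \frac{173844}{145421}$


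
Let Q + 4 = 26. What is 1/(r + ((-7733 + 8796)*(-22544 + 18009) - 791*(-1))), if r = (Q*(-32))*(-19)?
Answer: -1/4806538 ≈ -2.0805e-7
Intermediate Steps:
Q = 22 (Q = -4 + 26 = 22)
r = 13376 (r = (22*(-32))*(-19) = -704*(-19) = 13376)
1/(r + ((-7733 + 8796)*(-22544 + 18009) - 791*(-1))) = 1/(13376 + ((-7733 + 8796)*(-22544 + 18009) - 791*(-1))) = 1/(13376 + (1063*(-4535) - 1*(-791))) = 1/(13376 + (-4820705 + 791)) = 1/(13376 - 4819914) = 1/(-4806538) = -1/4806538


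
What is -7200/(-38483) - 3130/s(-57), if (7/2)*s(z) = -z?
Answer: -421170865/2193531 ≈ -192.01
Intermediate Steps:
s(z) = -2*z/7 (s(z) = 2*(-z)/7 = -2*z/7)
-7200/(-38483) - 3130/s(-57) = -7200/(-38483) - 3130/((-2/7*(-57))) = -7200*(-1/38483) - 3130/114/7 = 7200/38483 - 3130*7/114 = 7200/38483 - 10955/57 = -421170865/2193531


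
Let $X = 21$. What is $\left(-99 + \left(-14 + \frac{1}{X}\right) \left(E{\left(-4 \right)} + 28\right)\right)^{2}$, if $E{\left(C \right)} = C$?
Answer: $\frac{9223369}{49} \approx 1.8823 \cdot 10^{5}$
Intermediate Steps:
$\left(-99 + \left(-14 + \frac{1}{X}\right) \left(E{\left(-4 \right)} + 28\right)\right)^{2} = \left(-99 + \left(-14 + \frac{1}{21}\right) \left(-4 + 28\right)\right)^{2} = \left(-99 + \left(-14 + \frac{1}{21}\right) 24\right)^{2} = \left(-99 - \frac{2344}{7}\right)^{2} = \left(- \frac{3037}{7}\right)^{2} = \frac{9223369}{49}$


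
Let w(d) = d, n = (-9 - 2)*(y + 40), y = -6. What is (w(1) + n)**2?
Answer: 139129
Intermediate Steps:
n = -374 (n = (-9 - 2)*(-6 + 40) = -11*34 = -374)
(w(1) + n)**2 = (1 - 374)**2 = (-373)**2 = 139129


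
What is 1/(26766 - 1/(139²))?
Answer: 19321/517145885 ≈ 3.7361e-5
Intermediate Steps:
1/(26766 - 1/(139²)) = 1/(26766 - 1/19321) = 1/(517145885/19321) = 19321/517145885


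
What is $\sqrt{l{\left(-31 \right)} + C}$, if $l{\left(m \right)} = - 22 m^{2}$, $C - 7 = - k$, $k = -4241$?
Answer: $i \sqrt{16894} \approx 129.98 i$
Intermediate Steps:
$C = 4248$ ($C = 7 - -4241 = 7 + 4241 = 4248$)
$\sqrt{l{\left(-31 \right)} + C} = \sqrt{- 22 \left(-31\right)^{2} + 4248} = \sqrt{\left(-22\right) 961 + 4248} = \sqrt{-21142 + 4248} = \sqrt{-16894} = i \sqrt{16894}$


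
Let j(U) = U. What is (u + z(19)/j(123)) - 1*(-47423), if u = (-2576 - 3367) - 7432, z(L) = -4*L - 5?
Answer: 1395941/41 ≈ 34047.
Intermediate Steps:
z(L) = -5 - 4*L
u = -13375 (u = -5943 - 7432 = -13375)
(u + z(19)/j(123)) - 1*(-47423) = (-13375 + (-5 - 4*19)/123) - 1*(-47423) = (-13375 + (-5 - 76)*(1/123)) + 47423 = (-13375 - 81*1/123) + 47423 = (-13375 - 27/41) + 47423 = -548402/41 + 47423 = 1395941/41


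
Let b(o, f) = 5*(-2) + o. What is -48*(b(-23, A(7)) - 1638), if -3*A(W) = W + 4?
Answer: 80208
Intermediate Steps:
A(W) = -4/3 - W/3 (A(W) = -(W + 4)/3 = -(4 + W)/3 = -4/3 - W/3)
b(o, f) = -10 + o
-48*(b(-23, A(7)) - 1638) = -48*((-10 - 23) - 1638) = -48*(-33 - 1638) = -48*(-1671) = 80208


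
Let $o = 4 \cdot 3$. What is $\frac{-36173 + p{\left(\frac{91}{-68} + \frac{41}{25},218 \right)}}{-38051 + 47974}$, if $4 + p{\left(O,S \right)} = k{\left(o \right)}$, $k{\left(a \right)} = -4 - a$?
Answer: $- \frac{36193}{9923} \approx -3.6474$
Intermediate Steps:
$o = 12$
$p{\left(O,S \right)} = -20$ ($p{\left(O,S \right)} = -4 - 16 = -20$)
$\frac{-36173 + p{\left(\frac{91}{-68} + \frac{41}{25},218 \right)}}{-38051 + 47974} = \frac{-36173 - 20}{-38051 + 47974} = - \frac{36193}{9923}$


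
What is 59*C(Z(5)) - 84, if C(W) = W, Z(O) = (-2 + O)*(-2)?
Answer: -438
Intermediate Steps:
Z(O) = 4 - 2*O
59*C(Z(5)) - 84 = 59*(4 - 2*5) - 84 = 59*(4 - 10) - 84 = 59*(-6) - 84 = -354 - 84 = -438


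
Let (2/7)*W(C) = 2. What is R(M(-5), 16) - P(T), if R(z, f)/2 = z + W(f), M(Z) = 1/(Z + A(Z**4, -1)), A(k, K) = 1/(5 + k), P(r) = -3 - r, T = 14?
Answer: 96359/3149 ≈ 30.600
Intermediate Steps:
W(C) = 7 (W(C) = (7/2)*2 = 7)
M(Z) = 1/(Z + 1/(5 + Z**4))
R(z, f) = 14 + 2*z (R(z, f) = 2*(z + 7) = 2*(7 + z) = 14 + 2*z)
R(M(-5), 16) - P(T) = (14 + 2*((5 + (-5)**4)/(1 - 5*(5 + (-5)**4)))) - (-3 - 1*14) = (14 + 2*((5 + 625)/(1 - 5*(5 + 625)))) - (-3 - 14) = (14 + 2*(630/(1 - 5*630))) - 1*(-17) = (14 + 2*(630/(1 - 3150))) + 17 = (14 + 2*(630/(-3149))) + 17 = (14 + 2*(-1/3149*630)) + 17 = (14 + 2*(-630/3149)) + 17 = (14 - 1260/3149) + 17 = 42826/3149 + 17 = 96359/3149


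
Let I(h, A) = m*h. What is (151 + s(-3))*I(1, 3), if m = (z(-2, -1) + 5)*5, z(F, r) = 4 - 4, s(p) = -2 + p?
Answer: 3650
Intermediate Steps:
z(F, r) = 0
m = 25 (m = (0 + 5)*5 = 5*5 = 25)
I(h, A) = 25*h
(151 + s(-3))*I(1, 3) = (151 + (-2 - 3))*(25*1) = (151 - 5)*25 = 146*25 = 3650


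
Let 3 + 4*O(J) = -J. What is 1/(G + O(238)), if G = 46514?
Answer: 4/185815 ≈ 2.1527e-5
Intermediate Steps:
O(J) = -¾ - J/4 (O(J) = -¾ + (-J)/4 = -¾ - J/4)
1/(G + O(238)) = 1/(46514 + (-¾ - ¼*238)) = 1/(46514 + (-¾ - 119/2)) = 1/(46514 - 241/4) = 1/(185815/4) = 4/185815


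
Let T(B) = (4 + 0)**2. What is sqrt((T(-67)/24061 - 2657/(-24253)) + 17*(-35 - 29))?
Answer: I*sqrt(370461582218500972907)/583551433 ≈ 32.983*I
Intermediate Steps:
T(B) = 16 (T(B) = 4**2 = 16)
sqrt((T(-67)/24061 - 2657/(-24253)) + 17*(-35 - 29)) = sqrt((16/24061 - 2657/(-24253)) + 17*(-35 - 29)) = sqrt((16*(1/24061) - 2657*(-1/24253)) + 17*(-64)) = sqrt((16/24061 + 2657/24253) - 1088) = sqrt(64318125/583551433 - 1088) = sqrt(-634839640979/583551433) = I*sqrt(370461582218500972907)/583551433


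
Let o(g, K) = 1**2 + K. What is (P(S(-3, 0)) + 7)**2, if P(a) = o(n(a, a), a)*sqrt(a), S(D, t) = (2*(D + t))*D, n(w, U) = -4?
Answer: 6547 + 798*sqrt(2) ≈ 7675.5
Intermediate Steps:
o(g, K) = 1 + K
S(D, t) = D*(2*D + 2*t) (S(D, t) = (2*D + 2*t)*D = D*(2*D + 2*t))
P(a) = sqrt(a)*(1 + a) (P(a) = (1 + a)*sqrt(a) = sqrt(a)*(1 + a))
(P(S(-3, 0)) + 7)**2 = (sqrt(2*(-3)*(-3 + 0))*(1 + 2*(-3)*(-3 + 0)) + 7)**2 = (sqrt(2*(-3)*(-3))*(1 + 2*(-3)*(-3)) + 7)**2 = (sqrt(18)*(1 + 18) + 7)**2 = ((3*sqrt(2))*19 + 7)**2 = (57*sqrt(2) + 7)**2 = (7 + 57*sqrt(2))**2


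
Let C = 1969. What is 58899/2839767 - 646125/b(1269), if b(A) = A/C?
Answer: -13842178747004/13807143 ≈ -1.0025e+6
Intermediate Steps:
b(A) = A/1969
58899/2839767 - 646125/b(1269) = 58899/2839767 - 646125/((1/1969)*1269) = 58899*(1/2839767) - 646125/1269/1969 = 677/32641 - 646125*1969/1269 = 677/32641 - 424073375/423 = -13842178747004/13807143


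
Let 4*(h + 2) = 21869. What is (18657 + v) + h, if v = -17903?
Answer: 24877/4 ≈ 6219.3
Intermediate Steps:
h = 21861/4 (h = -2 + (1/4)*21869 = -2 + 21869/4 = 21861/4 ≈ 5465.3)
(18657 + v) + h = (18657 - 17903) + 21861/4 = 754 + 21861/4 = 24877/4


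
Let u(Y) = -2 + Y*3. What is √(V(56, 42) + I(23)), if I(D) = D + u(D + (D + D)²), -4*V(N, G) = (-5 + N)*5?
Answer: 3*√2833/2 ≈ 79.839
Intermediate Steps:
u(Y) = -2 + 3*Y
V(N, G) = 25/4 - 5*N/4 (V(N, G) = -(-5 + N)*5/4 = -(-25 + 5*N)/4 = 25/4 - 5*N/4)
I(D) = -2 + 4*D + 12*D² (I(D) = D + (-2 + 3*(D + (D + D)²)) = D + (-2 + 3*(D + (2*D)²)) = D + (-2 + 3*(D + 4*D²)) = D + (-2 + (3*D + 12*D²)) = D + (-2 + 3*D + 12*D²) = -2 + 4*D + 12*D²)
√(V(56, 42) + I(23)) = √((25/4 - 5/4*56) + (-2 + 4*23 + 12*23²)) = √((25/4 - 70) + (-2 + 92 + 12*529)) = √(-255/4 + (-2 + 92 + 6348)) = √(-255/4 + 6438) = √(25497/4) = 3*√2833/2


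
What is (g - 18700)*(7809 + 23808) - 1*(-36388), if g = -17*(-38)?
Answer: -570776930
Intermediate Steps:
g = 646
(g - 18700)*(7809 + 23808) - 1*(-36388) = (646 - 18700)*(7809 + 23808) - 1*(-36388) = -18054*31617 + 36388 = -570813318 + 36388 = -570776930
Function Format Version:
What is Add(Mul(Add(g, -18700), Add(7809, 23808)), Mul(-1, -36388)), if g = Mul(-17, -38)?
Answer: -570776930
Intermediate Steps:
g = 646
Add(Mul(Add(g, -18700), Add(7809, 23808)), Mul(-1, -36388)) = Add(Mul(Add(646, -18700), Add(7809, 23808)), Mul(-1, -36388)) = Add(Mul(-18054, 31617), 36388) = Add(-570813318, 36388) = -570776930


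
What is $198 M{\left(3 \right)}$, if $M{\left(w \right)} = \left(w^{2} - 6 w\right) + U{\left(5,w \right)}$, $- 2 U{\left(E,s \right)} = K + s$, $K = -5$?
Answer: $-1584$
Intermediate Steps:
$U{\left(E,s \right)} = \frac{5}{2} - \frac{s}{2}$ ($U{\left(E,s \right)} = - \frac{-5 + s}{2} = \frac{5}{2} - \frac{s}{2}$)
$M{\left(w \right)} = \frac{5}{2} + w^{2} - \frac{13 w}{2}$ ($M{\left(w \right)} = \left(w^{2} - 6 w\right) - \left(- \frac{5}{2} + \frac{w}{2}\right) = \frac{5}{2} + w^{2} - \frac{13 w}{2}$)
$198 M{\left(3 \right)} = 198 \left(\frac{5}{2} + 3^{2} - \frac{39}{2}\right) = 198 \left(\frac{5}{2} + 9 - \frac{39}{2}\right) = 198 \left(-8\right) = -1584$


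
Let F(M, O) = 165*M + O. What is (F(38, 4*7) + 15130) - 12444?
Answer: 8984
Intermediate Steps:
F(M, O) = O + 165*M
(F(38, 4*7) + 15130) - 12444 = ((4*7 + 165*38) + 15130) - 12444 = ((28 + 6270) + 15130) - 12444 = (6298 + 15130) - 12444 = 21428 - 12444 = 8984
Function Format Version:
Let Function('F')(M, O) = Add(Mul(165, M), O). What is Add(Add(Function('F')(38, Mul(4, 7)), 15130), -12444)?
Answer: 8984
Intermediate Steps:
Function('F')(M, O) = Add(O, Mul(165, M))
Add(Add(Function('F')(38, Mul(4, 7)), 15130), -12444) = Add(Add(Add(Mul(4, 7), Mul(165, 38)), 15130), -12444) = Add(Add(Add(28, 6270), 15130), -12444) = Add(Add(6298, 15130), -12444) = Add(21428, -12444) = 8984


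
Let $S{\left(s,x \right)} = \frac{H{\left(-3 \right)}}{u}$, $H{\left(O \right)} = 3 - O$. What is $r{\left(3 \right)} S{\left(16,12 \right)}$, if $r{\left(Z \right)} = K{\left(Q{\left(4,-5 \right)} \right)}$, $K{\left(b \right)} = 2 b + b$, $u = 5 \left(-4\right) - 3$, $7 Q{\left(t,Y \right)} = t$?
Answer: $- \frac{72}{161} \approx -0.44721$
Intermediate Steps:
$Q{\left(t,Y \right)} = \frac{t}{7}$
$u = -23$ ($u = -20 - 3 = -23$)
$S{\left(s,x \right)} = - \frac{6}{23}$ ($S{\left(s,x \right)} = \frac{3 - -3}{-23} = \left(3 + 3\right) \left(- \frac{1}{23}\right) = 6 \left(- \frac{1}{23}\right) = - \frac{6}{23}$)
$K{\left(b \right)} = 3 b$
$r{\left(Z \right)} = \frac{12}{7}$ ($r{\left(Z \right)} = 3 \cdot \frac{1}{7} \cdot 4 = 3 \cdot \frac{4}{7} = \frac{12}{7}$)
$r{\left(3 \right)} S{\left(16,12 \right)} = \frac{12}{7} \left(- \frac{6}{23}\right) = - \frac{72}{161}$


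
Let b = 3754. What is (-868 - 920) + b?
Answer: 1966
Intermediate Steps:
(-868 - 920) + b = (-868 - 920) + 3754 = -1788 + 3754 = 1966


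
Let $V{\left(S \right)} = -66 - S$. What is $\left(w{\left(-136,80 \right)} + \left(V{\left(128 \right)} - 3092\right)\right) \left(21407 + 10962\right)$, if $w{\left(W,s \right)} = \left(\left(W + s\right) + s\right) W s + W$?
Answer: $-8562959998$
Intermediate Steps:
$w{\left(W,s \right)} = W + W s \left(W + 2 s\right)$ ($w{\left(W,s \right)} = \left(W + 2 s\right) W s + W = W \left(W + 2 s\right) s + W = W s \left(W + 2 s\right) + W = W + W s \left(W + 2 s\right)$)
$\left(w{\left(-136,80 \right)} + \left(V{\left(128 \right)} - 3092\right)\right) \left(21407 + 10962\right) = \left(- 136 \left(1 + 2 \cdot 80^{2} - 10880\right) - 3286\right) \left(21407 + 10962\right) = \left(- 136 \left(1 + 2 \cdot 6400 - 10880\right) - 3286\right) 32369 = \left(- 136 \left(1 + 12800 - 10880\right) - 3286\right) 32369 = \left(\left(-136\right) 1921 - 3286\right) 32369 = \left(-261256 - 3286\right) 32369 = \left(-264542\right) 32369 = -8562959998$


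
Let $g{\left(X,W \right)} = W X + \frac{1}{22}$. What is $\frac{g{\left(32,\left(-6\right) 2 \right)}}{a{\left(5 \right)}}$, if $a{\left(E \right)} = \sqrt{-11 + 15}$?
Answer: $- \frac{8447}{44} \approx -191.98$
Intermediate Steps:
$g{\left(X,W \right)} = \frac{1}{22} + W X$ ($g{\left(X,W \right)} = W X + \frac{1}{22} = \frac{1}{22} + W X$)
$a{\left(E \right)} = 2$ ($a{\left(E \right)} = \sqrt{4} = 2$)
$\frac{g{\left(32,\left(-6\right) 2 \right)}}{a{\left(5 \right)}} = \frac{\frac{1}{22} + \left(-6\right) 2 \cdot 32}{2} = \left(\frac{1}{22} - 384\right) \frac{1}{2} = \left(- \frac{8447}{22}\right) \frac{1}{2} = - \frac{8447}{44}$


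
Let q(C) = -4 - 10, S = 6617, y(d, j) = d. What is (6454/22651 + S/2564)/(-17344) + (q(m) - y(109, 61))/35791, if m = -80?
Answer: -129853397103061/36051928287501056 ≈ -0.0036018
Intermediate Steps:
q(C) = -14
(6454/22651 + S/2564)/(-17344) + (q(m) - y(109, 61))/35791 = (6454/22651 + 6617/2564)/(-17344) + (-14 - 1*109)/35791 = (6454*(1/22651) + 6617*(1/2564))*(-1/17344) + (-14 - 109)*(1/35791) = (6454/22651 + 6617/2564)*(-1/17344) - 123*1/35791 = (166429723/58077164)*(-1/17344) - 123/35791 = -166429723/1007290332416 - 123/35791 = -129853397103061/36051928287501056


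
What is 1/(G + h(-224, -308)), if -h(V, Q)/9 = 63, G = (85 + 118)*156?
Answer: 1/31101 ≈ 3.2153e-5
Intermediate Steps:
G = 31668 (G = 203*156 = 31668)
h(V, Q) = -567 (h(V, Q) = -9*63 = -567)
1/(G + h(-224, -308)) = 1/(31668 - 567) = 1/31101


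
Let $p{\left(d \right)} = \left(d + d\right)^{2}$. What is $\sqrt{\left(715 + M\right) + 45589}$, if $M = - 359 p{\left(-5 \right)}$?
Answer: $102$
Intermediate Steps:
$p{\left(d \right)} = 4 d^{2}$ ($p{\left(d \right)} = \left(2 d\right)^{2} = 4 d^{2}$)
$M = -35900$ ($M = - 359 \cdot 4 \left(-5\right)^{2} = - 359 \cdot 4 \cdot 25 = \left(-359\right) 100 = -35900$)
$\sqrt{\left(715 + M\right) + 45589} = \sqrt{\left(715 - 35900\right) + 45589} = \sqrt{-35185 + 45589} = \sqrt{10404} = 102$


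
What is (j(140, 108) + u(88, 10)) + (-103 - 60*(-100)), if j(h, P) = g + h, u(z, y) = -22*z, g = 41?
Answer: 4142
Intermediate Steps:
j(h, P) = 41 + h
(j(140, 108) + u(88, 10)) + (-103 - 60*(-100)) = ((41 + 140) - 22*88) + (-103 - 60*(-100)) = (181 - 1936) + (-103 + 6000) = -1755 + 5897 = 4142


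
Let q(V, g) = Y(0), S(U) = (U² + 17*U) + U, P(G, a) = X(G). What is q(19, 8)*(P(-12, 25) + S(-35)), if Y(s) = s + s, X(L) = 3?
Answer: 0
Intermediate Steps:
P(G, a) = 3
Y(s) = 2*s
S(U) = U² + 18*U
q(V, g) = 0 (q(V, g) = 2*0 = 0)
q(19, 8)*(P(-12, 25) + S(-35)) = 0*(3 - 35*(18 - 35)) = 0*(3 - 35*(-17)) = 0*(3 + 595) = 0*598 = 0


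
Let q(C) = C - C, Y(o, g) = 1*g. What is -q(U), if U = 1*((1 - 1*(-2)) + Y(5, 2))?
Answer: 0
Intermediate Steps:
Y(o, g) = g
U = 5 (U = 1*((1 - 1*(-2)) + 2) = 1*((1 + 2) + 2) = 1*(3 + 2) = 1*5 = 5)
q(C) = 0
-q(U) = -1*0 = 0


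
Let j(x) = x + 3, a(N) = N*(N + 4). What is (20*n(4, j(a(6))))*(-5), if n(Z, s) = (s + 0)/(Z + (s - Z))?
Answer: -100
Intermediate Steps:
a(N) = N*(4 + N)
j(x) = 3 + x
n(Z, s) = 1 (n(Z, s) = s/s = 1)
(20*n(4, j(a(6))))*(-5) = (20*1)*(-5) = 20*(-5) = -100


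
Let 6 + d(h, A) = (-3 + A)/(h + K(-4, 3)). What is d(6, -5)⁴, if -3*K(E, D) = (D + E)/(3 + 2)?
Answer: 196741925136/68574961 ≈ 2869.0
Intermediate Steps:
K(E, D) = -D/15 - E/15 (K(E, D) = -(D + E)/(3*(3 + 2)) = -(D + E)/(3*5) = -(D/5 + E/5)/3 = -D/15 - E/15)
d(h, A) = -6 + (-3 + A)/(1/15 + h) (d(h, A) = -6 + (-3 + A)/(h + (-1/15*3 - 1/15*(-4))) = -6 + (-3 + A)/(h + (-⅕ + 4/15)) = -6 + (-3 + A)/(h + 1/15) = -6 + (-3 + A)/(1/15 + h))
d(6, -5)⁴ = (3*(-17 - 30*6 + 5*(-5))/(1 + 15*6))⁴ = (3*(-17 - 180 - 25)/(1 + 90))⁴ = (3*(-222)/91)⁴ = (3*(1/91)*(-222))⁴ = (-666/91)⁴ = 196741925136/68574961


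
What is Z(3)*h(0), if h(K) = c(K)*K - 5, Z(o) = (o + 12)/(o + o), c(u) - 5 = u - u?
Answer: -25/2 ≈ -12.500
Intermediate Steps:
c(u) = 5 (c(u) = 5 + (u - u) = 5 + 0 = 5)
Z(o) = (12 + o)/(2*o) (Z(o) = (12 + o)/((2*o)) = (12 + o)*(1/(2*o)) = (12 + o)/(2*o))
h(K) = -5 + 5*K (h(K) = 5*K - 5 = -5 + 5*K)
Z(3)*h(0) = ((1/2)*(12 + 3)/3)*(-5 + 5*0) = ((1/2)*(1/3)*15)*(-5 + 0) = (5/2)*(-5) = -25/2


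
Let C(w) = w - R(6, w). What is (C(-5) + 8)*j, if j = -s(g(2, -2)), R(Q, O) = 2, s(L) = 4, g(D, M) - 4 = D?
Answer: -4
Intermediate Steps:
g(D, M) = 4 + D
C(w) = -2 + w (C(w) = w - 1*2 = w - 2 = -2 + w)
j = -4 (j = -1*4 = -4)
(C(-5) + 8)*j = ((-2 - 5) + 8)*(-4) = (-7 + 8)*(-4) = 1*(-4) = -4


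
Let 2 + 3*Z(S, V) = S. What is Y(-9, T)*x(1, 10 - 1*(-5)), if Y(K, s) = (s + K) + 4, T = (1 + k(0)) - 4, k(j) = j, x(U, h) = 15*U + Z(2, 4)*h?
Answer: -120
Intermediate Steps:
Z(S, V) = -2/3 + S/3
x(U, h) = 15*U (x(U, h) = 15*U + (-2/3 + (1/3)*2)*h = 15*U + (-2/3 + 2/3)*h = 15*U + 0*h = 15*U + 0 = 15*U)
T = -3 (T = (1 + 0) - 4 = 1 - 4 = -3)
Y(K, s) = 4 + K + s (Y(K, s) = (K + s) + 4 = 4 + K + s)
Y(-9, T)*x(1, 10 - 1*(-5)) = (4 - 9 - 3)*(15*1) = -8*15 = -120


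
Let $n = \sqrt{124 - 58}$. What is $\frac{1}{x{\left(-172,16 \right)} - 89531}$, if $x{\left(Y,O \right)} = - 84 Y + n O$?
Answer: $- \frac{75083}{5637439993} - \frac{16 \sqrt{66}}{5637439993} \approx -1.3342 \cdot 10^{-5}$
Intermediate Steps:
$n = \sqrt{66} \approx 8.124$
$x{\left(Y,O \right)} = - 84 Y + O \sqrt{66}$ ($x{\left(Y,O \right)} = - 84 Y + \sqrt{66} O = - 84 Y + O \sqrt{66}$)
$\frac{1}{x{\left(-172,16 \right)} - 89531} = \frac{1}{\left(\left(-84\right) \left(-172\right) + 16 \sqrt{66}\right) - 89531} = \frac{1}{\left(14448 + 16 \sqrt{66}\right) - 89531} = \frac{1}{-75083 + 16 \sqrt{66}}$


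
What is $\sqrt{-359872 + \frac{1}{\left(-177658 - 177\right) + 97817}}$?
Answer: $\frac{i \sqrt{2304217348038546}}{80018} \approx 599.89 i$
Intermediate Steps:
$\sqrt{-359872 + \frac{1}{\left(-177658 - 177\right) + 97817}} = \sqrt{-359872 + \frac{1}{-177835 + 97817}} = \sqrt{-359872 + \frac{1}{-80018}} = \sqrt{-359872 - \frac{1}{80018}} = \sqrt{- \frac{28796237697}{80018}} = \frac{i \sqrt{2304217348038546}}{80018}$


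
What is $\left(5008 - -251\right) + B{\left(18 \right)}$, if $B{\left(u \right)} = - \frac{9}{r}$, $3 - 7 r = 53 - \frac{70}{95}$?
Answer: $\frac{547069}{104} \approx 5260.3$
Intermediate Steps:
$r = - \frac{936}{133}$ ($r = \frac{3}{7} - \frac{53 - \frac{70}{95}}{7} = \frac{3}{7} - \frac{53 - 70 \cdot \frac{1}{95}}{7} = \frac{3}{7} - \frac{53 - \frac{14}{19}}{7} = \frac{3}{7} - \frac{993}{133} = - \frac{936}{133} \approx -7.0376$)
$B{\left(u \right)} = \frac{133}{104}$ ($B{\left(u \right)} = - \frac{9}{- \frac{936}{133}} = \left(-9\right) \left(- \frac{133}{936}\right) = \frac{133}{104}$)
$\left(5008 - -251\right) + B{\left(18 \right)} = \left(5008 - -251\right) + \frac{133}{104} = \left(5008 + 251\right) + \frac{133}{104} = 5259 + \frac{133}{104} = \frac{547069}{104}$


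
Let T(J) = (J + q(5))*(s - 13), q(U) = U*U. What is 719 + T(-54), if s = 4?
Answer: 980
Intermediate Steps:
q(U) = U²
T(J) = -225 - 9*J (T(J) = (J + 5²)*(4 - 13) = (J + 25)*(-9) = (25 + J)*(-9) = -225 - 9*J)
719 + T(-54) = 719 + (-225 - 9*(-54)) = 719 + (-225 + 486) = 719 + 261 = 980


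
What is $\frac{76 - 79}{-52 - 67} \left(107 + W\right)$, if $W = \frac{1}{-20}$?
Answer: $\frac{6417}{2380} \approx 2.6962$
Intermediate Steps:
$W = - \frac{1}{20} \approx -0.05$
$\frac{76 - 79}{-52 - 67} \left(107 + W\right) = \frac{76 - 79}{-52 - 67} \left(107 - \frac{1}{20}\right) = - \frac{3}{-119} \cdot \frac{2139}{20} = \left(-3\right) \left(- \frac{1}{119}\right) \frac{2139}{20} = \frac{3}{119} \cdot \frac{2139}{20} = \frac{6417}{2380}$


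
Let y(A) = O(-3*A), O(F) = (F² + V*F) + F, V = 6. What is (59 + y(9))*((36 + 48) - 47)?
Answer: 22163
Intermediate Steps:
O(F) = F² + 7*F (O(F) = (F² + 6*F) + F = F² + 7*F)
y(A) = -3*A*(7 - 3*A) (y(A) = (-3*A)*(7 - 3*A) = -3*A*(7 - 3*A))
(59 + y(9))*((36 + 48) - 47) = (59 + 3*9*(-7 + 3*9))*((36 + 48) - 47) = (59 + 3*9*(-7 + 27))*(84 - 47) = (59 + 3*9*20)*37 = (59 + 540)*37 = 599*37 = 22163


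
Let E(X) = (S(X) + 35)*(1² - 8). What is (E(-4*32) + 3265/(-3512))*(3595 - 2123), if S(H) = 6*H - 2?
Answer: 3324139400/439 ≈ 7.5721e+6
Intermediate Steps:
S(H) = -2 + 6*H
E(X) = -231 - 42*X (E(X) = ((-2 + 6*X) + 35)*(1² - 8) = (33 + 6*X)*(1 - 8) = (33 + 6*X)*(-7) = -231 - 42*X)
(E(-4*32) + 3265/(-3512))*(3595 - 2123) = ((-231 - (-168)*32) + 3265/(-3512))*(3595 - 2123) = ((-231 - 42*(-128)) + 3265*(-1/3512))*1472 = ((-231 + 5376) - 3265/3512)*1472 = (5145 - 3265/3512)*1472 = (18065975/3512)*1472 = 3324139400/439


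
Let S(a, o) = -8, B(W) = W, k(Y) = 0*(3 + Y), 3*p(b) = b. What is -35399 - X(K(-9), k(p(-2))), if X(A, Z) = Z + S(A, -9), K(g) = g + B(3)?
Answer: -35391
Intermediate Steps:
p(b) = b/3
k(Y) = 0
K(g) = 3 + g (K(g) = g + 3 = 3 + g)
X(A, Z) = -8 + Z (X(A, Z) = Z - 8 = -8 + Z)
-35399 - X(K(-9), k(p(-2))) = -35399 - (-8 + 0) = -35399 - 1*(-8) = -35399 + 8 = -35391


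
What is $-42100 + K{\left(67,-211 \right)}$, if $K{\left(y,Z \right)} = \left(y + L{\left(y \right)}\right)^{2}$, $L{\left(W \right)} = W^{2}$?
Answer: $20715036$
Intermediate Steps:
$K{\left(y,Z \right)} = \left(y + y^{2}\right)^{2}$
$-42100 + K{\left(67,-211 \right)} = -42100 + 67^{2} \left(1 + 67\right)^{2} = -42100 + 4489 \cdot 68^{2} = -42100 + 4489 \cdot 4624 = -42100 + 20757136 = 20715036$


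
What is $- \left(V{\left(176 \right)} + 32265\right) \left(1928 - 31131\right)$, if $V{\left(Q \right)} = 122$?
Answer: $945797561$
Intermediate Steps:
$- \left(V{\left(176 \right)} + 32265\right) \left(1928 - 31131\right) = - \left(122 + 32265\right) \left(1928 - 31131\right) = - 32387 \left(-29203\right) = \left(-1\right) \left(-945797561\right) = 945797561$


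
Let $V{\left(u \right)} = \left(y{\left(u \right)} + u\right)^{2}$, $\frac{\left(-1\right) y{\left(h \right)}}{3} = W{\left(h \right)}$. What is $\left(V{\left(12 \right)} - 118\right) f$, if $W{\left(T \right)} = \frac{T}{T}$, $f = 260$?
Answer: $-9620$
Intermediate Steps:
$W{\left(T \right)} = 1$
$y{\left(h \right)} = -3$ ($y{\left(h \right)} = \left(-3\right) 1 = -3$)
$V{\left(u \right)} = \left(-3 + u\right)^{2}$
$\left(V{\left(12 \right)} - 118\right) f = \left(\left(-3 + 12\right)^{2} - 118\right) 260 = \left(9^{2} - 118\right) 260 = \left(81 - 118\right) 260 = \left(-37\right) 260 = -9620$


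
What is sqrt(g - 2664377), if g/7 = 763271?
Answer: 2*sqrt(669630) ≈ 1636.6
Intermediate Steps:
g = 5342897 (g = 7*763271 = 5342897)
sqrt(g - 2664377) = sqrt(5342897 - 2664377) = sqrt(2678520) = 2*sqrt(669630)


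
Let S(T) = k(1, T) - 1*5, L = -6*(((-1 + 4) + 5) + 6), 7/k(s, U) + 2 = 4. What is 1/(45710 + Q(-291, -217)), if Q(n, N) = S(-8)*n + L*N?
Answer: 2/128749 ≈ 1.5534e-5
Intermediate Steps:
k(s, U) = 7/2 (k(s, U) = 7/(-2 + 4) = 7/2)
L = -84 (L = -6*((3 + 5) + 6) = -6*(8 + 6) = -6*14 = -84)
S(T) = -3/2 (S(T) = 7/2 - 1*5 = 7/2 - 5 = -3/2)
Q(n, N) = -84*N - 3*n/2 (Q(n, N) = -3*n/2 - 84*N = -84*N - 3*n/2)
1/(45710 + Q(-291, -217)) = 1/(45710 + (-84*(-217) - 3/2*(-291))) = 1/(45710 + (18228 + 873/2)) = 1/(45710 + 37329/2) = 1/(128749/2) = 2/128749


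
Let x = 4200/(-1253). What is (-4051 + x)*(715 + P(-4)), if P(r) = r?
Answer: -515993319/179 ≈ -2.8826e+6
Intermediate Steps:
x = -600/179 (x = 4200*(-1/1253) = -600/179 ≈ -3.3520)
(-4051 + x)*(715 + P(-4)) = (-4051 - 600/179)*(715 - 4) = -725729/179*711 = -515993319/179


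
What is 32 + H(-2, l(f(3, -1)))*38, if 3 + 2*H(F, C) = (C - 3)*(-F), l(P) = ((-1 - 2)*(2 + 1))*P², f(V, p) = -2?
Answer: -1507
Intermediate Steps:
l(P) = -9*P² (l(P) = (-3*3)*P² = -9*P²)
H(F, C) = -3/2 - F*(-3 + C)/2 (H(F, C) = -3/2 + ((C - 3)*(-F))/2 = -3/2 + ((-3 + C)*(-F))/2 = -3/2 + (-F*(-3 + C))/2 = -3/2 - F*(-3 + C)/2)
32 + H(-2, l(f(3, -1)))*38 = 32 + (-3/2 + (3/2)*(-2) - ½*(-9*(-2)²)*(-2))*38 = 32 + (-3/2 - 3 - ½*(-9*4)*(-2))*38 = 32 + (-3/2 - 3 - ½*(-36)*(-2))*38 = 32 + (-3/2 - 3 - 36)*38 = 32 - 81/2*38 = 32 - 1539 = -1507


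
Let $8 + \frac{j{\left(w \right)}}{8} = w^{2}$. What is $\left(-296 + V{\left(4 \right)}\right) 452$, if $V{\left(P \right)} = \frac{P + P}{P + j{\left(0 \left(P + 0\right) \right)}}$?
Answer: $- \frac{2007784}{15} \approx -1.3385 \cdot 10^{5}$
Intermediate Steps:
$j{\left(w \right)} = -64 + 8 w^{2}$
$V{\left(P \right)} = \frac{2 P}{-64 + P}$ ($V{\left(P \right)} = \frac{P + P}{P + \left(-64 + 8 \left(0 \left(P + 0\right)\right)^{2}\right)} = \frac{2 P}{P + \left(-64 + 8 \left(0 P\right)^{2}\right)} = \frac{2 P}{P - \left(64 - 8 \cdot 0^{2}\right)} = \frac{2 P}{P + \left(-64 + 8 \cdot 0\right)} = \frac{2 P}{P + \left(-64 + 0\right)} = \frac{2 P}{P - 64} = \frac{2 P}{-64 + P}$)
$\left(-296 + V{\left(4 \right)}\right) 452 = \left(-296 + 2 \cdot 4 \frac{1}{-64 + 4}\right) 452 = \left(-296 + 2 \cdot 4 \frac{1}{-60}\right) 452 = \left(-296 + 2 \cdot 4 \left(- \frac{1}{60}\right)\right) 452 = \left(-296 - \frac{2}{15}\right) 452 = \left(- \frac{4442}{15}\right) 452 = - \frac{2007784}{15}$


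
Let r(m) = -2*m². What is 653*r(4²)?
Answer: -334336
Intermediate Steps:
653*r(4²) = 653*(-2*(4²)²) = 653*(-2*16²) = 653*(-2*256) = 653*(-512) = -334336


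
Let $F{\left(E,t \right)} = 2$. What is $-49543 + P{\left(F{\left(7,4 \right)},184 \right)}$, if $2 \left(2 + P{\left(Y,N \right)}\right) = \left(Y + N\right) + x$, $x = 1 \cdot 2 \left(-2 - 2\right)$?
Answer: $-49456$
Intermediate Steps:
$x = -8$ ($x = 2 \left(-4\right) = -8$)
$P{\left(Y,N \right)} = -6 + \frac{N}{2} + \frac{Y}{2}$ ($P{\left(Y,N \right)} = -2 + \frac{\left(Y + N\right) - 8}{2} = -2 + \frac{\left(N + Y\right) - 8}{2} = -2 + \frac{-8 + N + Y}{2} = -2 + \left(-4 + \frac{N}{2} + \frac{Y}{2}\right) = -6 + \frac{N}{2} + \frac{Y}{2}$)
$-49543 + P{\left(F{\left(7,4 \right)},184 \right)} = -49543 + \left(-6 + \frac{1}{2} \cdot 184 + \frac{1}{2} \cdot 2\right) = -49543 + \left(-6 + 92 + 1\right) = -49543 + 87 = -49456$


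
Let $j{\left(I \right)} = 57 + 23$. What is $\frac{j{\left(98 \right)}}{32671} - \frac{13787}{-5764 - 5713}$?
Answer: $\frac{451353237}{374965067} \approx 1.2037$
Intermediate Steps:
$j{\left(I \right)} = 80$
$\frac{j{\left(98 \right)}}{32671} - \frac{13787}{-5764 - 5713} = \frac{80}{32671} - \frac{13787}{-5764 - 5713} = 80 \cdot \frac{1}{32671} - \frac{13787}{-11477} = \frac{80}{32671} - - \frac{13787}{11477} = \frac{80}{32671} + \frac{13787}{11477} = \frac{451353237}{374965067}$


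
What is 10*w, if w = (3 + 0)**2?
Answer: 90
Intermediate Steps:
w = 9 (w = 3**2 = 9)
10*w = 10*9 = 90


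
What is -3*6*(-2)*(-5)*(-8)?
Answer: 1440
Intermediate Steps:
-3*6*(-2)*(-5)*(-8) = -(-36)*(-5)*(-8) = -3*60*(-8) = -180*(-8) = 1440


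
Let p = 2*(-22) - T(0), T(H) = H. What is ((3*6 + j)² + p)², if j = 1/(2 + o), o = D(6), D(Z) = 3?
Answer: 51566761/625 ≈ 82507.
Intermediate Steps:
o = 3
j = ⅕ (j = 1/(2 + 3) = 1/5 = ⅕ ≈ 0.20000)
p = -44 (p = 2*(-22) - 1*0 = -44 + 0 = -44)
((3*6 + j)² + p)² = ((3*6 + ⅕)² - 44)² = ((18 + ⅕)² - 44)² = ((91/5)² - 44)² = (8281/25 - 44)² = (7181/25)² = 51566761/625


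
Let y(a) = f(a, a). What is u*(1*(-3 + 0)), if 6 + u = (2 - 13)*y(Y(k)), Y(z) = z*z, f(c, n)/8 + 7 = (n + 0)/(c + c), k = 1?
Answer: -1698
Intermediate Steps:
f(c, n) = -56 + 4*n/c (f(c, n) = -56 + 8*((n + 0)/(c + c)) = -56 + 8*(n/((2*c))) = -56 + 8*(n*(1/(2*c))) = -56 + 8*(n/(2*c)) = -56 + 4*n/c)
Y(z) = z²
y(a) = -52 (y(a) = -56 + 4*a/a = -56 + 4 = -52)
u = 566 (u = -6 + (2 - 13)*(-52) = -6 - 11*(-52) = -6 + 572 = 566)
u*(1*(-3 + 0)) = 566*(1*(-3 + 0)) = 566*(1*(-3)) = 566*(-3) = -1698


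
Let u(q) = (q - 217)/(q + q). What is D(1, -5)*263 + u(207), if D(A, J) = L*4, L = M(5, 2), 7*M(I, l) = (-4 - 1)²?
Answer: 5444065/1449 ≈ 3757.1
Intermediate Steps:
u(q) = (-217 + q)/(2*q) (u(q) = (-217 + q)/((2*q)) = (-217 + q)*(1/(2*q)) = (-217 + q)/(2*q))
M(I, l) = 25/7 (M(I, l) = (-4 - 1)²/7 = (⅐)*(-5)² = (⅐)*25 = 25/7)
L = 25/7 ≈ 3.5714
D(A, J) = 100/7 (D(A, J) = (25/7)*4 = 100/7)
D(1, -5)*263 + u(207) = (100/7)*263 + (½)*(-217 + 207)/207 = 26300/7 + (½)*(1/207)*(-10) = 26300/7 - 5/207 = 5444065/1449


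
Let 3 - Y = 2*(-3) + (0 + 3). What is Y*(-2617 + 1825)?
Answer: -4752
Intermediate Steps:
Y = 6 (Y = 3 - (2*(-3) + (0 + 3)) = 3 - (-6 + 3) = 3 - 1*(-3) = 3 + 3 = 6)
Y*(-2617 + 1825) = 6*(-2617 + 1825) = 6*(-792) = -4752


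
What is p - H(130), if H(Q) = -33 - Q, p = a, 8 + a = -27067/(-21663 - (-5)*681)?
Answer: 2857057/18258 ≈ 156.48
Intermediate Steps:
a = -118997/18258 (a = -8 - 27067/(-21663 - (-5)*681) = -8 - 27067/(-21663 - 1*(-3405)) = -8 - 27067/(-21663 + 3405) = -8 - 27067/(-18258) = -8 - 27067*(-1/18258) = -8 + 27067/18258 = -118997/18258 ≈ -6.5175)
p = -118997/18258 ≈ -6.5175
p - H(130) = -118997/18258 - (-33 - 1*130) = -118997/18258 - (-33 - 130) = -118997/18258 - 1*(-163) = -118997/18258 + 163 = 2857057/18258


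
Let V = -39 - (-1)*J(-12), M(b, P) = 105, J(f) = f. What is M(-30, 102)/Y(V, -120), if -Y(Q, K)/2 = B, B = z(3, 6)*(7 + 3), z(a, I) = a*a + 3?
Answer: -7/16 ≈ -0.43750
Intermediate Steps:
z(a, I) = 3 + a² (z(a, I) = a² + 3 = 3 + a²)
V = -51 (V = -39 - (-1)*(-12) = -39 - 1*12 = -39 - 12 = -51)
B = 120 (B = (3 + 3²)*(7 + 3) = (3 + 9)*10 = 12*10 = 120)
Y(Q, K) = -240 (Y(Q, K) = -2*120 = -240)
M(-30, 102)/Y(V, -120) = 105/(-240) = 105*(-1/240) = -7/16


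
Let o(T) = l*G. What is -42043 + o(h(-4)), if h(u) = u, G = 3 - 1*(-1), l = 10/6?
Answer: -126109/3 ≈ -42036.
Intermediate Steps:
l = 5/3 (l = 10*(⅙) = 5/3 ≈ 1.6667)
G = 4 (G = 3 + 1 = 4)
o(T) = 20/3 (o(T) = (5/3)*4 = 20/3)
-42043 + o(h(-4)) = -42043 + 20/3 = -126109/3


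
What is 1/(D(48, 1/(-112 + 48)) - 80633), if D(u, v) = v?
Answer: -64/5160513 ≈ -1.2402e-5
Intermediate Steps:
1/(D(48, 1/(-112 + 48)) - 80633) = 1/(1/(-112 + 48) - 80633) = 1/(1/(-64) - 80633) = 1/(-1/64 - 80633) = 1/(-5160513/64) = -64/5160513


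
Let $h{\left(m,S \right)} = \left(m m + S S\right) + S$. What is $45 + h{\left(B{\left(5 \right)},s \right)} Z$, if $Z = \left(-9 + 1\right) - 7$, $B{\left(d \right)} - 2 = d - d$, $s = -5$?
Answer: $-315$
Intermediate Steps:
$B{\left(d \right)} = 2$ ($B{\left(d \right)} = 2 + \left(d - d\right) = 2 + 0 = 2$)
$h{\left(m,S \right)} = S + S^{2} + m^{2}$ ($h{\left(m,S \right)} = \left(m^{2} + S^{2}\right) + S = \left(S^{2} + m^{2}\right) + S = S + S^{2} + m^{2}$)
$Z = -15$ ($Z = -8 - 7 = -15$)
$45 + h{\left(B{\left(5 \right)},s \right)} Z = 45 + \left(-5 + \left(-5\right)^{2} + 2^{2}\right) \left(-15\right) = 45 + \left(-5 + 25 + 4\right) \left(-15\right) = 45 + 24 \left(-15\right) = 45 - 360 = -315$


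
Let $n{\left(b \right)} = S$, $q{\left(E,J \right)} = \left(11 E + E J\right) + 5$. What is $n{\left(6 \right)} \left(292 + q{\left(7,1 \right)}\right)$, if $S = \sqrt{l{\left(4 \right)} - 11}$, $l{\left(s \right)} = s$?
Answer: $381 i \sqrt{7} \approx 1008.0 i$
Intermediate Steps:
$q{\left(E,J \right)} = 5 + 11 E + E J$
$S = i \sqrt{7}$ ($S = \sqrt{4 - 11} = \sqrt{-7} = i \sqrt{7} \approx 2.6458 i$)
$n{\left(b \right)} = i \sqrt{7}$
$n{\left(6 \right)} \left(292 + q{\left(7,1 \right)}\right) = i \sqrt{7} \left(292 + \left(5 + 11 \cdot 7 + 7 \cdot 1\right)\right) = i \sqrt{7} \left(292 + \left(5 + 77 + 7\right)\right) = i \sqrt{7} \left(292 + 89\right) = i \sqrt{7} \cdot 381 = 381 i \sqrt{7}$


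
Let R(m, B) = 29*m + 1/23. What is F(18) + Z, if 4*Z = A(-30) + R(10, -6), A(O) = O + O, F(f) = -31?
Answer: 2439/92 ≈ 26.511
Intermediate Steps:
A(O) = 2*O
R(m, B) = 1/23 + 29*m (R(m, B) = 29*m + 1/23 = 1/23 + 29*m)
Z = 5291/92 (Z = (2*(-30) + (1/23 + 29*10))/4 = (-60 + (1/23 + 290))/4 = (-60 + 6671/23)/4 = (1/4)*(5291/23) = 5291/92 ≈ 57.511)
F(18) + Z = -31 + 5291/92 = 2439/92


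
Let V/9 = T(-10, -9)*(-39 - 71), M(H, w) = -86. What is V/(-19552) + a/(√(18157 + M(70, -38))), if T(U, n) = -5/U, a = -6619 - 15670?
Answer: 495/19552 - 22289*√18071/18071 ≈ -165.78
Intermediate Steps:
a = -22289
V = -495 (V = 9*((-5/(-10))*(-39 - 71)) = 9*(-5*(-⅒)*(-110)) = 9*((½)*(-110)) = 9*(-55) = -495)
V/(-19552) + a/(√(18157 + M(70, -38))) = -495/(-19552) - 22289/√(18157 - 86) = -495*(-1/19552) - 22289*√18071/18071 = 495/19552 - 22289*√18071/18071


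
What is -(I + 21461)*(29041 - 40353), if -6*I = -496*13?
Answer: 764770384/3 ≈ 2.5492e+8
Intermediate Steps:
I = 3224/3 (I = -(-248)*1*13/3 = -(-248)*13/3 = -⅙*(-6448) = 3224/3 ≈ 1074.7)
-(I + 21461)*(29041 - 40353) = -(3224/3 + 21461)*(29041 - 40353) = -67607*(-11312)/3 = -1*(-764770384/3) = 764770384/3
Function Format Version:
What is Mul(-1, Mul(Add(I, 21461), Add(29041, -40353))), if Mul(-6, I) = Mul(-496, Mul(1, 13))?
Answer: Rational(764770384, 3) ≈ 2.5492e+8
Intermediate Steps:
I = Rational(3224, 3) (I = Mul(Rational(-1, 6), Mul(-496, Mul(1, 13))) = Mul(Rational(-1, 6), Mul(-496, 13)) = Mul(Rational(-1, 6), -6448) = Rational(3224, 3) ≈ 1074.7)
Mul(-1, Mul(Add(I, 21461), Add(29041, -40353))) = Mul(-1, Mul(Add(Rational(3224, 3), 21461), Add(29041, -40353))) = Mul(-1, Mul(Rational(67607, 3), -11312)) = Mul(-1, Rational(-764770384, 3)) = Rational(764770384, 3)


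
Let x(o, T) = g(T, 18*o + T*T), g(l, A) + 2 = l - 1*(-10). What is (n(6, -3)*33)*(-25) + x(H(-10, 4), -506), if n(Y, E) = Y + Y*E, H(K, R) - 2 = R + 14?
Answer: 9402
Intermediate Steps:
H(K, R) = 16 + R (H(K, R) = 2 + (R + 14) = 2 + (14 + R) = 16 + R)
g(l, A) = 8 + l (g(l, A) = -2 + (l - 1*(-10)) = -2 + (l + 10) = -2 + (10 + l) = 8 + l)
n(Y, E) = Y + E*Y
x(o, T) = 8 + T
(n(6, -3)*33)*(-25) + x(H(-10, 4), -506) = ((6*(1 - 3))*33)*(-25) + (8 - 506) = ((6*(-2))*33)*(-25) - 498 = -12*33*(-25) - 498 = -396*(-25) - 498 = 9900 - 498 = 9402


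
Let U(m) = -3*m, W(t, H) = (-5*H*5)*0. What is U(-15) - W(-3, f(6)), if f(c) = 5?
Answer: 45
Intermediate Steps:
W(t, H) = 0 (W(t, H) = -25*H*0 = 0)
U(-15) - W(-3, f(6)) = -3*(-15) - 1*0 = 45 + 0 = 45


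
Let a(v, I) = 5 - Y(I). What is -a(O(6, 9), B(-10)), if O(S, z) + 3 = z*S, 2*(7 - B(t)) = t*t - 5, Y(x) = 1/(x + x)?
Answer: -406/81 ≈ -5.0123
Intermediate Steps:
Y(x) = 1/(2*x)
B(t) = 19/2 - t²/2 (B(t) = 7 - (t*t - 5)/2 = 7 - (t² - 5)/2 = 7 - (-5 + t²)/2 = 7 + (5/2 - t²/2) = 19/2 - t²/2)
O(S, z) = -3 + S*z (O(S, z) = -3 + z*S = -3 + S*z)
a(v, I) = 5 - 1/(2*I)
-a(O(6, 9), B(-10)) = -(5 - 1/(2*(19/2 - ½*(-10)²))) = -(5 - 1/(2*(19/2 - ½*100))) = -(5 - 1/(2*(19/2 - 50))) = -(5 - 1/(2*(-81/2))) = -(5 - ½*(-2/81)) = -(5 + 1/81) = -1*406/81 = -406/81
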